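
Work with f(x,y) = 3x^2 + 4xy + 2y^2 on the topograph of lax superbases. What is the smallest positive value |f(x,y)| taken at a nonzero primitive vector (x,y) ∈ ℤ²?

translate: b→-2 (≡4 mod 6), so (3,4,2)→(3,-2,1)
flip: (3,-2,1)→(1,2,3)
translate: b→0 (≡2 mod 2), so (1,2,3)→(1,0,2)
reduced (well bottom): (1,0,2) with a≤c, −a<b≤a
well minimum = a = 1

1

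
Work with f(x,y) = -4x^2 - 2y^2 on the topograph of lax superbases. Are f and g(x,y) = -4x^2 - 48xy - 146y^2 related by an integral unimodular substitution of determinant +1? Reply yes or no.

D₁ = -32, D₂ = -32
f is negative-definite; reduce −f:
−f: flip: (4,0,2)→(2,0,4)
−f: reduced (well bottom): (2,0,4) with a≤c, −a<b≤a
flip sign back: reduced form of f is (-2,0,-4)
g is negative-definite; reduce −g:
−g: translate: b→0 (≡48 mod 8), so (4,48,146)→(4,0,2)
−g: flip: (4,0,2)→(2,0,4)
−g: reduced (well bottom): (2,0,4) with a≤c, −a<b≤a
flip sign back: reduced form of g is (-2,0,-4)
reduced forms (-2, 0, -4) vs (-2, 0, -4) ⇒ equivalent

yes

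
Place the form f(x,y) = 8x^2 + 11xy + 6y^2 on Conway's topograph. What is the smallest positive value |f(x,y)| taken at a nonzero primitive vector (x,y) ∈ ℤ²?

translate: b→-5 (≡11 mod 16), so (8,11,6)→(8,-5,3)
flip: (8,-5,3)→(3,5,8)
translate: b→-1 (≡5 mod 6), so (3,5,8)→(3,-1,6)
reduced (well bottom): (3,-1,6) with a≤c, −a<b≤a
well minimum = a = 3

3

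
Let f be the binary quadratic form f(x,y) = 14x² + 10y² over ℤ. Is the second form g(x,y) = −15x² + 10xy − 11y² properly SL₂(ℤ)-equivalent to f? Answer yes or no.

D₁ = -560, D₂ = -560
f: flip: (14,0,10)→(10,0,14)
f: reduced (well bottom): (10,0,14) with a≤c, −a<b≤a
g is negative-definite; reduce −g:
−g: flip: (15,-10,11)→(11,10,15)
−g: reduced (well bottom): (11,10,15) with a≤c, −a<b≤a
flip sign back: reduced form of g is (-11,-10,-15)
reduced forms (10, 0, 14) vs (-11, -10, -15) ⇒ inequivalent

no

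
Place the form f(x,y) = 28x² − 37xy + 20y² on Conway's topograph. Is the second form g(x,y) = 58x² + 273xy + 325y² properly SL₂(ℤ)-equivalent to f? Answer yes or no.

D₁ = -871, D₂ = -871
f: translate: b→19 (≡-37 mod 56), so (28,-37,20)→(28,19,11)
f: flip: (28,19,11)→(11,-19,28)
f: translate: b→3 (≡-19 mod 22), so (11,-19,28)→(11,3,20)
f: reduced (well bottom): (11,3,20) with a≤c, −a<b≤a
g: translate: b→41 (≡273 mod 116), so (58,273,325)→(58,41,11)
g: flip: (58,41,11)→(11,-41,58)
g: translate: b→3 (≡-41 mod 22), so (11,-41,58)→(11,3,20)
g: reduced (well bottom): (11,3,20) with a≤c, −a<b≤a
reduced forms (11, 3, 20) vs (11, 3, 20) ⇒ equivalent

yes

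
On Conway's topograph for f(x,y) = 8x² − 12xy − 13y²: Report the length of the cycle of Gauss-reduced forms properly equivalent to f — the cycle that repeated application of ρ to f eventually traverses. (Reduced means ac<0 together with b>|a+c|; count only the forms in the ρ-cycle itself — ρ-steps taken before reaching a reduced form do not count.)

D = 560, ⌊√D⌋ = 23
descent: ρ → (-13,12,8)  [lands on river]
river: ρ → (8,20,-5)
river: ρ → (-5,20,8)
river: ρ → (8,12,-13)
river: ρ → (-13,14,7)
river: ρ → (7,14,-13)
ρ-cycle length = 6 (tail of 1 descent step not counted)

6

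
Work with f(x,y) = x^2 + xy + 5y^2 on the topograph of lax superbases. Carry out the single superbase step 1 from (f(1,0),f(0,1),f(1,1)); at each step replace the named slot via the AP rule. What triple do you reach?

start (1,5,7) = (f(1,0),f(0,1),f(1,1))
replace slot 1: 2·(5+7) − 1 = 23 → (23,5,7)

23,5,7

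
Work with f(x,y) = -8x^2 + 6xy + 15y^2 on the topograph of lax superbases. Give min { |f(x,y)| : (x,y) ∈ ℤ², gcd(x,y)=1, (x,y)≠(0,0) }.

descent: ρ → (15,-6,-8)
descent: ρ → (-8,22,1)  [lands on river]
river: ρ → (1,22,-8)
river: ρ → (-8,10,13)
river: ρ → (13,16,-5)
river: ρ → (-5,14,16)
river: ρ → (16,18,-3)
river: ρ → (-3,18,16)
river: ρ → (16,14,-5)
river: ρ → (-5,16,13)
river: ρ → (13,10,-8)
closes: descent 2, river 10
min |a| on river = 1

1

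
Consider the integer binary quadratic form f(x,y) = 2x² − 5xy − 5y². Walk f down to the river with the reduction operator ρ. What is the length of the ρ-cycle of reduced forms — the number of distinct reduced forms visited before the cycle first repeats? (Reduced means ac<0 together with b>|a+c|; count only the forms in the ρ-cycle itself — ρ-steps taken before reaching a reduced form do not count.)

D = 65, ⌊√D⌋ = 8
descent: ρ → (-5,5,2)  [lands on river]
river: ρ → (2,7,-2)
river: ρ → (-2,5,5)
river: ρ → (5,5,-2)
river: ρ → (-2,7,2)
river: ρ → (2,5,-5)
ρ-cycle length = 6 (tail of 1 descent step not counted)

6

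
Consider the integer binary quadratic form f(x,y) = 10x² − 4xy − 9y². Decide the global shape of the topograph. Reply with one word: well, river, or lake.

D = b²−4ac = (-4)² − 4·10·(-9) = 376
D > 0 non-square ⇒ indefinite ⇒ periodic river

river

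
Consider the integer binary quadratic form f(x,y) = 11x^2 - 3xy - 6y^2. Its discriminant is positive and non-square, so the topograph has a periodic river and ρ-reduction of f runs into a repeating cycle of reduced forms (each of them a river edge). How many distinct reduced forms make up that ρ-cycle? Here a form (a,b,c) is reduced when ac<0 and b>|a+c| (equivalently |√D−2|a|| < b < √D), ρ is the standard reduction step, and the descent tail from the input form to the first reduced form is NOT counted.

D = 273, ⌊√D⌋ = 16
descent: ρ → (-6,15,2)  [lands on river]
river: ρ → (2,13,-13)
river: ρ → (-13,13,2)
river: ρ → (2,15,-6)
river: ρ → (-6,9,8)
river: ρ → (8,7,-7)
river: ρ → (-7,7,8)
river: ρ → (8,9,-6)
ρ-cycle length = 8 (tail of 1 descent step not counted)

8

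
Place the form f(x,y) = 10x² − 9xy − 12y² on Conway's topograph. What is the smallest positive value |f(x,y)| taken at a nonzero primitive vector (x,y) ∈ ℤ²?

descent: ρ → (-12,9,10)  [lands on river]
river: ρ → (10,11,-11)
river: ρ → (-11,11,10)
river: ρ → (10,9,-12)
river: ρ → (-12,15,7)
river: ρ → (7,13,-14)
river: ρ → (-14,15,6)
river: ρ → (6,21,-5)
river: ρ → (-5,19,10)
river: ρ → (10,21,-3)
river: ρ → (-3,21,10)
river: ρ → (10,19,-5)
river: ρ → (-5,21,6)
river: ρ → (6,15,-14)
river: ρ → (-14,13,7)
river: ρ → (7,15,-12)
closes: descent 1, river 16
min |a| on river = 3

3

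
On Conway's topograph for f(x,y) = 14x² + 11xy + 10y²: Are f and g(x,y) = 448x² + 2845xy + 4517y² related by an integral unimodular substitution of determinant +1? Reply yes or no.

D₁ = -439, D₂ = -439
f: flip: (14,11,10)→(10,-11,14)
f: translate: b→9 (≡-11 mod 20), so (10,-11,14)→(10,9,13)
f: reduced (well bottom): (10,9,13) with a≤c, −a<b≤a
g: translate: b→157 (≡2845 mod 896), so (448,2845,4517)→(448,157,14)
g: flip: (448,157,14)→(14,-157,448)
g: translate: b→11 (≡-157 mod 28), so (14,-157,448)→(14,11,10)
g: flip: (14,11,10)→(10,-11,14)
g: translate: b→9 (≡-11 mod 20), so (10,-11,14)→(10,9,13)
g: reduced (well bottom): (10,9,13) with a≤c, −a<b≤a
reduced forms (10, 9, 13) vs (10, 9, 13) ⇒ equivalent

yes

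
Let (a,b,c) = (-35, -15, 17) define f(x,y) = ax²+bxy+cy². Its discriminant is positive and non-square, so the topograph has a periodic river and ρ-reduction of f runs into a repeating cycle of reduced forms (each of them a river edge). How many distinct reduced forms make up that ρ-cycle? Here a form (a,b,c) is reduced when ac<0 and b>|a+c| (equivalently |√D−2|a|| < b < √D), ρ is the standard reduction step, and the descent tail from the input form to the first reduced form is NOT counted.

D = 2605, ⌊√D⌋ = 51
descent: ρ → (17,49,-3)  [lands on river]
river: ρ → (-3,47,33)
river: ρ → (33,19,-17)
river: ρ → (-17,49,3)
river: ρ → (3,47,-33)
river: ρ → (-33,19,17)
ρ-cycle length = 6 (tail of 1 descent step not counted)

6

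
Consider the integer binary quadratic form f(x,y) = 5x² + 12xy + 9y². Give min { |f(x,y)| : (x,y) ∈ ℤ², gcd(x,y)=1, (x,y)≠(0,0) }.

translate: b→2 (≡12 mod 10), so (5,12,9)→(5,2,2)
flip: (5,2,2)→(2,-2,5)
translate: b→2 (≡-2 mod 4), so (2,-2,5)→(2,2,5)
reduced (well bottom): (2,2,5) with a≤c, −a<b≤a
well minimum = a = 2

2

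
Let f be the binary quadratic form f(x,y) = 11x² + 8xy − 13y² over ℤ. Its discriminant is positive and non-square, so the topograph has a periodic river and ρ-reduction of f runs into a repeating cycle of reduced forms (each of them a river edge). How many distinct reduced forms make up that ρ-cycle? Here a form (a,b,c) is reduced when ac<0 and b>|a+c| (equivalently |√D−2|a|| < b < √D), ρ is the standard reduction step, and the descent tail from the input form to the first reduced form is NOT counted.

D = 636, ⌊√D⌋ = 25
river: ρ → (-13,18,6)
river: ρ → (6,18,-13)
river: ρ → (-13,8,11)
river: ρ → (11,14,-10)
river: ρ → (-10,6,15)
river: ρ → (15,24,-1)
river: ρ → (-1,24,15)
river: ρ → (15,6,-10)
river: ρ → (-10,14,11)
river: ρ → (11,8,-13)
ρ-cycle length = 10 (tail of 0 descent steps not counted)

10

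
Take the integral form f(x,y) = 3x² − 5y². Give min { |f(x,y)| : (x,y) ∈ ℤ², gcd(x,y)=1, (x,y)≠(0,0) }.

descent: ρ → (-5,0,3)
descent: ρ → (3,6,-2)  [lands on river]
river: ρ → (-2,6,3)
closes: descent 2, river 2
min |a| on river = 2

2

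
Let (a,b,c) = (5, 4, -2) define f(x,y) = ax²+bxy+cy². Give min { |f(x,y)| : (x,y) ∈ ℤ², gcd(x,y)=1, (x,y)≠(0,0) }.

river: ρ → (-2,4,5)
river: ρ → (5,6,-1)
river: ρ → (-1,6,5)
river: ρ → (5,4,-2)
closes: descent 0, river 4
min |a| on river = 1

1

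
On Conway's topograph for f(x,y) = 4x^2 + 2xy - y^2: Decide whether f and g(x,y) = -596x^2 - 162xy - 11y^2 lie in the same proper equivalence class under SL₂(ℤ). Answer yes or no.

D₁ = 20, D₂ = 20
river cycle of f (length 2): (-1, 4, 1), (1, 4, -1)
river cycle of g (length 2): (-1, 4, 1), (1, 4, -1)
cycles coincide ⇒ equivalent

yes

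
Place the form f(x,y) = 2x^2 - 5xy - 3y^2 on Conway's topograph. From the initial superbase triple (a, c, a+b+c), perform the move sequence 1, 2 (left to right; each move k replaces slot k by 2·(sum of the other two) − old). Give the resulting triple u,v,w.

start (2,-3,-6) = (f(1,0),f(0,1),f(1,1))
replace slot 1: 2·((-3)+(-6)) − 2 = -20 → (-20,-3,-6)
replace slot 2: 2·((-20)+(-6)) − (-3) = -49 → (-20,-49,-6)

-20,-49,-6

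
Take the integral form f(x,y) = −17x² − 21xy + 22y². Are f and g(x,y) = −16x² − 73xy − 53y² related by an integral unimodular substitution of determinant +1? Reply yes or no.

D₁ = 1937, D₂ = 1937
river cycle of f (length 10): (22, 21, -17), (-17, 13, 26), (26, 39, -4), (-4, 41, 16), (16, 23, -22), (-22, 21, 17), (17, 13, -26), (-26, 39, 4), (4, 41, -16), (-16, 23, 22)
river cycle of g (length 10): (4, 41, -16), (-16, 23, 22), (22, 21, -17), (-17, 13, 26), (26, 39, -4), (-4, 41, 16), (16, 23, -22), (-22, 21, 17), (17, 13, -26), (-26, 39, 4)
cycles coincide ⇒ equivalent

yes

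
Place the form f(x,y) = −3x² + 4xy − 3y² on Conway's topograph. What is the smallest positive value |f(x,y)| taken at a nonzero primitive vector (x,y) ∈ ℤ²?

translate: b→2 (≡-4 mod 6), so (3,-4,3)→(3,2,2)
flip: (3,2,2)→(2,-2,3)
translate: b→2 (≡-2 mod 4), so (2,-2,3)→(2,2,3)
reduced (well bottom): (2,2,3) with a≤c, −a<b≤a
well minimum |f| = |-2| = 2 (negative-definite)

2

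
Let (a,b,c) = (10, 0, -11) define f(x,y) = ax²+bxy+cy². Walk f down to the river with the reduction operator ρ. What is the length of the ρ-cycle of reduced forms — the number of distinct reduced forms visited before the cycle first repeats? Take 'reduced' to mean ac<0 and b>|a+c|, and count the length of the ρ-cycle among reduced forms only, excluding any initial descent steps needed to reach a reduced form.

D = 440, ⌊√D⌋ = 20
descent: ρ → (-11,0,10)
descent: ρ → (10,20,-1)  [lands on river]
river: ρ → (-1,20,10)
ρ-cycle length = 2 (tail of 2 descent steps not counted)

2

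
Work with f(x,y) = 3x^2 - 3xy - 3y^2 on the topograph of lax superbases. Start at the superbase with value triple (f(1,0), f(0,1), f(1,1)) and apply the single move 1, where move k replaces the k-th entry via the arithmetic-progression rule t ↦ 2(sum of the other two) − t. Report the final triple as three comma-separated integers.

start (3,-3,-3) = (f(1,0),f(0,1),f(1,1))
replace slot 1: 2·((-3)+(-3)) − 3 = -15 → (-15,-3,-3)

-15,-3,-3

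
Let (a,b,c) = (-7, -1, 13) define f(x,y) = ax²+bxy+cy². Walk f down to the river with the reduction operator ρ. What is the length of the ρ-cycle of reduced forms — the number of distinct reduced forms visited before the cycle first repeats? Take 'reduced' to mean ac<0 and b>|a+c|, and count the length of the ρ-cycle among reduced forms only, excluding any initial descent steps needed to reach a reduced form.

D = 365, ⌊√D⌋ = 19
descent: ρ → (13,1,-7)
descent: ρ → (-7,13,7)  [lands on river]
river: ρ → (7,15,-5)
river: ρ → (-5,15,7)
river: ρ → (7,13,-7)
river: ρ → (-7,15,5)
river: ρ → (5,15,-7)
ρ-cycle length = 6 (tail of 2 descent steps not counted)

6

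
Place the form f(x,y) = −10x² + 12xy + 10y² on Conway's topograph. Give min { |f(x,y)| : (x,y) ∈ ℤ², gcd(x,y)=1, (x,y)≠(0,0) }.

river: ρ → (10,8,-12)
river: ρ → (-12,16,6)
river: ρ → (6,20,-6)
river: ρ → (-6,16,12)
river: ρ → (12,8,-10)
river: ρ → (-10,12,10)
closes: descent 0, river 6
min |a| on river = 6

6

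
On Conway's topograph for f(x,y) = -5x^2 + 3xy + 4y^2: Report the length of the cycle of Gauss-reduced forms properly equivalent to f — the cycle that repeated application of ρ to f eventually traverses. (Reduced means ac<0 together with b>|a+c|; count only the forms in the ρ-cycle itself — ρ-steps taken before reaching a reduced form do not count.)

D = 89, ⌊√D⌋ = 9
river: ρ → (4,5,-4)
river: ρ → (-4,3,5)
river: ρ → (5,7,-2)
river: ρ → (-2,9,1)
river: ρ → (1,9,-2)
river: ρ → (-2,7,5)
river: ρ → (5,3,-4)
river: ρ → (-4,5,4)
river: ρ → (4,3,-5)
river: ρ → (-5,7,2)
river: ρ → (2,9,-1)
river: ρ → (-1,9,2)
river: ρ → (2,7,-5)
river: ρ → (-5,3,4)
ρ-cycle length = 14 (tail of 0 descent steps not counted)

14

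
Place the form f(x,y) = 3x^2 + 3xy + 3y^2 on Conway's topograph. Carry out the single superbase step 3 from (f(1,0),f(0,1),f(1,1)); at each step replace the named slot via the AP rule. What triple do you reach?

start (3,3,9) = (f(1,0),f(0,1),f(1,1))
replace slot 3: 2·(3+3) − 9 = 3 → (3,3,3)

3,3,3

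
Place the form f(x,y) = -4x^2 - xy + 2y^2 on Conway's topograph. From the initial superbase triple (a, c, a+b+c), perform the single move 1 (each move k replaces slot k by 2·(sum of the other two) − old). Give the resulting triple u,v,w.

start (-4,2,-3) = (f(1,0),f(0,1),f(1,1))
replace slot 1: 2·(2+(-3)) − (-4) = 2 → (2,2,-3)

2,2,-3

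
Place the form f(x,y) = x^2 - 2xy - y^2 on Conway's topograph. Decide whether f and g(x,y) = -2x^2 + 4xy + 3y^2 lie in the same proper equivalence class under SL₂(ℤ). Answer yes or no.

D₁ = 8, D₂ = 40
discriminants differ ⇒ not SL₂(ℤ)-equivalent

no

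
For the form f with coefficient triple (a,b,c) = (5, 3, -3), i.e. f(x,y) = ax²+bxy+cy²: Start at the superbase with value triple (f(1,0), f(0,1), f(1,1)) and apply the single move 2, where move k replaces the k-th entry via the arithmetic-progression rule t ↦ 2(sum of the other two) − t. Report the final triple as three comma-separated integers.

start (5,-3,5) = (f(1,0),f(0,1),f(1,1))
replace slot 2: 2·(5+5) − (-3) = 23 → (5,23,5)

5,23,5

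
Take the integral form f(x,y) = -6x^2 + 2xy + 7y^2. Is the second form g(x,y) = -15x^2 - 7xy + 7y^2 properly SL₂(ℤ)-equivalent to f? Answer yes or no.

D₁ = 172, D₂ = 469
discriminants differ ⇒ not SL₂(ℤ)-equivalent

no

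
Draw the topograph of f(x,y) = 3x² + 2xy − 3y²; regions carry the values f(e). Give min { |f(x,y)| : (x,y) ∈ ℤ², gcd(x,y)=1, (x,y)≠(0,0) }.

river: ρ → (-3,4,2)
river: ρ → (2,4,-3)
river: ρ → (-3,2,3)
river: ρ → (3,4,-2)
river: ρ → (-2,4,3)
river: ρ → (3,2,-3)
closes: descent 0, river 6
min |a| on river = 2

2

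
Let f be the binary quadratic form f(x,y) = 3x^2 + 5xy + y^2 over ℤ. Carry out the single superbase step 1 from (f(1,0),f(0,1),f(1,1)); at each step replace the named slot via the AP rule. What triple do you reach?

start (3,1,9) = (f(1,0),f(0,1),f(1,1))
replace slot 1: 2·(1+9) − 3 = 17 → (17,1,9)

17,1,9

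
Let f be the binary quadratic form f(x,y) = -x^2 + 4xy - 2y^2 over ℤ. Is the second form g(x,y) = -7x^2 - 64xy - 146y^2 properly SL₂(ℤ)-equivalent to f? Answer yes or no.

D₁ = 8, D₂ = 8
river cycle of f (length 2): (1, 2, -1), (-1, 2, 1)
river cycle of g (length 2): (-1, 2, 1), (1, 2, -1)
cycles coincide ⇒ equivalent

yes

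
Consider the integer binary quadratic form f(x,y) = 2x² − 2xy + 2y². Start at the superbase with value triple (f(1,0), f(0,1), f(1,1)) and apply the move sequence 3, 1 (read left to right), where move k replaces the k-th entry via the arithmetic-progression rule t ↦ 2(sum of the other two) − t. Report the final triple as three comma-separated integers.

start (2,2,2) = (f(1,0),f(0,1),f(1,1))
replace slot 3: 2·(2+2) − 2 = 6 → (2,2,6)
replace slot 1: 2·(2+6) − 2 = 14 → (14,2,6)

14,2,6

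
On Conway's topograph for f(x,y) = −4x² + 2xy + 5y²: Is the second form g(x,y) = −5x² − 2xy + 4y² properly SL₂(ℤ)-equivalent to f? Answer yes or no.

D₁ = 84, D₂ = 84
river cycle of f (length 6): (5, 8, -1), (-1, 8, 5), (5, 2, -4), (-4, 6, 3), (3, 6, -4), (-4, 2, 5)
river cycle of g (length 6): (4, 2, -5), (-5, 8, 1), (1, 8, -5), (-5, 2, 4), (4, 6, -3), (-3, 6, 4)
cycles differ ⇒ inequivalent

no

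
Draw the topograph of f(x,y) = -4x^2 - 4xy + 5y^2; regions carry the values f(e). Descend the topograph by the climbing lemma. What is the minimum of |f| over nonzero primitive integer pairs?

descent: ρ → (5,4,-4)  [lands on river]
river: ρ → (-4,4,5)
river: ρ → (5,6,-3)
river: ρ → (-3,6,5)
closes: descent 1, river 4
min |a| on river = 3

3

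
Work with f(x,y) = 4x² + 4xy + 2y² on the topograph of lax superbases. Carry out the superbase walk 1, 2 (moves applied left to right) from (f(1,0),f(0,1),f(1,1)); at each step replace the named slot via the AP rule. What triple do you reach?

start (4,2,10) = (f(1,0),f(0,1),f(1,1))
replace slot 1: 2·(2+10) − 4 = 20 → (20,2,10)
replace slot 2: 2·(20+10) − 2 = 58 → (20,58,10)

20,58,10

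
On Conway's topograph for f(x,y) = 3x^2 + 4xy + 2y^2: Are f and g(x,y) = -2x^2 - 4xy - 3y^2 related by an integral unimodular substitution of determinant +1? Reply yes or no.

D₁ = -8, D₂ = -8
f: translate: b→-2 (≡4 mod 6), so (3,4,2)→(3,-2,1)
f: flip: (3,-2,1)→(1,2,3)
f: translate: b→0 (≡2 mod 2), so (1,2,3)→(1,0,2)
f: reduced (well bottom): (1,0,2) with a≤c, −a<b≤a
g is negative-definite; reduce −g:
−g: translate: b→0 (≡4 mod 4), so (2,4,3)→(2,0,1)
−g: flip: (2,0,1)→(1,0,2)
−g: reduced (well bottom): (1,0,2) with a≤c, −a<b≤a
flip sign back: reduced form of g is (-1,0,-2)
reduced forms (1, 0, 2) vs (-1, 0, -2) ⇒ inequivalent

no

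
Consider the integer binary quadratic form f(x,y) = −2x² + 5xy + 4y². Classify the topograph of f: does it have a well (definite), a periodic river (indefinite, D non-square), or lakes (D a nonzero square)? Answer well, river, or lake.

D = b²−4ac = 5² − 4·(-2)·4 = 57
D > 0 non-square ⇒ indefinite ⇒ periodic river

river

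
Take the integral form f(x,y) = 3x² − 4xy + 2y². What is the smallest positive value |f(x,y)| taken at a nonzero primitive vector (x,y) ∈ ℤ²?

translate: b→2 (≡-4 mod 6), so (3,-4,2)→(3,2,1)
flip: (3,2,1)→(1,-2,3)
translate: b→0 (≡-2 mod 2), so (1,-2,3)→(1,0,2)
reduced (well bottom): (1,0,2) with a≤c, −a<b≤a
well minimum = a = 1

1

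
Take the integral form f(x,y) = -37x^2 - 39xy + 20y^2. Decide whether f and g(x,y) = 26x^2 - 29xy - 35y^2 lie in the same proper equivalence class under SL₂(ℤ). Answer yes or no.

D₁ = 4481, D₂ = 4481
river cycle of f (length 54): (20, 39, -37), (-37, 35, 22), (22, 53, -19), (-19, 61, 10), (10, 59, -25), (-25, 41, 28), (28, 15, -38), (-38, 61, 5), (5, 59, -50), (-50, 41, 14), … (44 more)
river cycle of g (length 54): (-35, 29, 26), (26, 23, -38), (-38, 53, 11), (11, 57, -28), (-28, 55, 13), (13, 49, -40), (-40, 31, 22), (22, 57, -14), (-14, 55, 26), (26, 49, -20), … (44 more)
cycles differ ⇒ inequivalent

no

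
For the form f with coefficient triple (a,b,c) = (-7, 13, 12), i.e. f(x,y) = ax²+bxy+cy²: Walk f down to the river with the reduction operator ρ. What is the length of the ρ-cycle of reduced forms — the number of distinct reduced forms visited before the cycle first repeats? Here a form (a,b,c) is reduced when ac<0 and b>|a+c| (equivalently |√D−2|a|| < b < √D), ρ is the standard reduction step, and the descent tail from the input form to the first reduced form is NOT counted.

D = 505, ⌊√D⌋ = 22
river: ρ → (12,11,-8)
river: ρ → (-8,21,2)
river: ρ → (2,19,-18)
river: ρ → (-18,17,3)
river: ρ → (3,19,-12)
river: ρ → (-12,5,10)
river: ρ → (10,15,-7)
river: ρ → (-7,13,12)
ρ-cycle length = 8 (tail of 0 descent steps not counted)

8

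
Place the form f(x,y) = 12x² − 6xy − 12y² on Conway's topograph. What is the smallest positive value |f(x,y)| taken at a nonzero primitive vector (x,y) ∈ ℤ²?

descent: ρ → (-12,6,12)  [lands on river]
river: ρ → (12,18,-6)
river: ρ → (-6,18,12)
river: ρ → (12,6,-12)
river: ρ → (-12,18,6)
river: ρ → (6,18,-12)
closes: descent 1, river 6
min |a| on river = 6

6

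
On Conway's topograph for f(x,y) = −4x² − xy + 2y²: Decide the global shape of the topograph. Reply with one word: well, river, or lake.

D = b²−4ac = (-1)² − 4·(-4)·2 = 33
D > 0 non-square ⇒ indefinite ⇒ periodic river

river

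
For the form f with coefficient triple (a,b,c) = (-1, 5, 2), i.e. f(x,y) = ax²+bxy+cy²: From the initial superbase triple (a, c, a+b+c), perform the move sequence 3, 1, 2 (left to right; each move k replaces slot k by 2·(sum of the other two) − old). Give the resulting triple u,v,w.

start (-1,2,6) = (f(1,0),f(0,1),f(1,1))
replace slot 3: 2·((-1)+2) − 6 = -4 → (-1,2,-4)
replace slot 1: 2·(2+(-4)) − (-1) = -3 → (-3,2,-4)
replace slot 2: 2·((-3)+(-4)) − 2 = -16 → (-3,-16,-4)

-3,-16,-4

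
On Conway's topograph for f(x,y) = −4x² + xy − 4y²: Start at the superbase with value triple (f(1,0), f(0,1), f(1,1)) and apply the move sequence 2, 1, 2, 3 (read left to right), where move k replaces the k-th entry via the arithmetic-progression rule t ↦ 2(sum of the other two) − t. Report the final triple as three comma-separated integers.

start (-4,-4,-7) = (f(1,0),f(0,1),f(1,1))
replace slot 2: 2·((-4)+(-7)) − (-4) = -18 → (-4,-18,-7)
replace slot 1: 2·((-18)+(-7)) − (-4) = -46 → (-46,-18,-7)
replace slot 2: 2·((-46)+(-7)) − (-18) = -88 → (-46,-88,-7)
replace slot 3: 2·((-46)+(-88)) − (-7) = -261 → (-46,-88,-261)

-46,-88,-261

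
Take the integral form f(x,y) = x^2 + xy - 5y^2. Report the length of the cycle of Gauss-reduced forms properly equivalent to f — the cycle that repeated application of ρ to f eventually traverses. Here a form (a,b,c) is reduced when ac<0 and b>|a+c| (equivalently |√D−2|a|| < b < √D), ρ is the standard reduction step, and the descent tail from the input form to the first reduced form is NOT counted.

D = 21, ⌊√D⌋ = 4
descent: ρ → (-5,-1,1)
descent: ρ → (1,3,-3)  [lands on river]
river: ρ → (-3,3,1)
ρ-cycle length = 2 (tail of 2 descent steps not counted)

2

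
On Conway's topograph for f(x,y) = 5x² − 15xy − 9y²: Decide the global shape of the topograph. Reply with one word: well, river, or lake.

D = b²−4ac = (-15)² − 4·5·(-9) = 405
D > 0 non-square ⇒ indefinite ⇒ periodic river

river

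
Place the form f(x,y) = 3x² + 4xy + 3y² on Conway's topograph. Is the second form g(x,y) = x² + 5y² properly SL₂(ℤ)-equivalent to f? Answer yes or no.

D₁ = -20, D₂ = -20
f: translate: b→-2 (≡4 mod 6), so (3,4,3)→(3,-2,2)
f: flip: (3,-2,2)→(2,2,3)
f: reduced (well bottom): (2,2,3) with a≤c, −a<b≤a
g: reduced (well bottom): (1,0,5) with a≤c, −a<b≤a
reduced forms (2, 2, 3) vs (1, 0, 5) ⇒ inequivalent

no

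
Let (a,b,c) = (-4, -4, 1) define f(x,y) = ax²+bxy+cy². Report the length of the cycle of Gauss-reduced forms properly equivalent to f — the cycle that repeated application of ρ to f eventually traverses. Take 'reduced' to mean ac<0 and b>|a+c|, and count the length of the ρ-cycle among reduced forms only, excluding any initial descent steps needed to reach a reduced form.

D = 32, ⌊√D⌋ = 5
descent: ρ → (1,4,-4)  [lands on river]
river: ρ → (-4,4,1)
ρ-cycle length = 2 (tail of 1 descent step not counted)

2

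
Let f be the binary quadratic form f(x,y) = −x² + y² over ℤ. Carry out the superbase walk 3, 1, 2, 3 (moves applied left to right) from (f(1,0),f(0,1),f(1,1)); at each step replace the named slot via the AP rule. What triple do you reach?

start (-1,1,0) = (f(1,0),f(0,1),f(1,1))
replace slot 3: 2·((-1)+1) − 0 = 0 → (-1,1,0)
replace slot 1: 2·(1+0) − (-1) = 3 → (3,1,0)
replace slot 2: 2·(3+0) − 1 = 5 → (3,5,0)
replace slot 3: 2·(3+5) − 0 = 16 → (3,5,16)

3,5,16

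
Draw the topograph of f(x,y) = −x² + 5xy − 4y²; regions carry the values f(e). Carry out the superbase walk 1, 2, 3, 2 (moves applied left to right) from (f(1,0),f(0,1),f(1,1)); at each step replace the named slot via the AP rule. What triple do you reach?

start (-1,-4,0) = (f(1,0),f(0,1),f(1,1))
replace slot 1: 2·((-4)+0) − (-1) = -7 → (-7,-4,0)
replace slot 2: 2·((-7)+0) − (-4) = -10 → (-7,-10,0)
replace slot 3: 2·((-7)+(-10)) − 0 = -34 → (-7,-10,-34)
replace slot 2: 2·((-7)+(-34)) − (-10) = -72 → (-7,-72,-34)

-7,-72,-34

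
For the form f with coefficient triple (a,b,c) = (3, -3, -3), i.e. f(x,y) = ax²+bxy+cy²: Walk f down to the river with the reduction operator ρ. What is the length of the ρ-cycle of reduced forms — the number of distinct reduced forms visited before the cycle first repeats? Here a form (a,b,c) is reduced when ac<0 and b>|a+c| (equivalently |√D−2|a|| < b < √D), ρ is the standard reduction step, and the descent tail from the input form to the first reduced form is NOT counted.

D = 45, ⌊√D⌋ = 6
descent: ρ → (-3,3,3)  [lands on river]
river: ρ → (3,3,-3)
ρ-cycle length = 2 (tail of 1 descent step not counted)

2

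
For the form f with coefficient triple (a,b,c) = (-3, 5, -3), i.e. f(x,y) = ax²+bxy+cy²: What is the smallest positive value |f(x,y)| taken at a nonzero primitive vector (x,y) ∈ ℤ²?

translate: b→1 (≡-5 mod 6), so (3,-5,3)→(3,1,1)
flip: (3,1,1)→(1,-1,3)
translate: b→1 (≡-1 mod 2), so (1,-1,3)→(1,1,3)
reduced (well bottom): (1,1,3) with a≤c, −a<b≤a
well minimum |f| = |-1| = 1 (negative-definite)

1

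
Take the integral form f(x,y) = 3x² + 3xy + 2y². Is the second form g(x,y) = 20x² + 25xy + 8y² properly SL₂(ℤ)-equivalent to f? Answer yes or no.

D₁ = -15, D₂ = -15
f: flip: (3,3,2)→(2,-3,3)
f: translate: b→1 (≡-3 mod 4), so (2,-3,3)→(2,1,2)
f: reduced (well bottom): (2,1,2) with a≤c, −a<b≤a
g: translate: b→-15 (≡25 mod 40), so (20,25,8)→(20,-15,3)
g: flip: (20,-15,3)→(3,15,20)
g: translate: b→3 (≡15 mod 6), so (3,15,20)→(3,3,2)
g: flip: (3,3,2)→(2,-3,3)
g: translate: b→1 (≡-3 mod 4), so (2,-3,3)→(2,1,2)
g: reduced (well bottom): (2,1,2) with a≤c, −a<b≤a
reduced forms (2, 1, 2) vs (2, 1, 2) ⇒ equivalent

yes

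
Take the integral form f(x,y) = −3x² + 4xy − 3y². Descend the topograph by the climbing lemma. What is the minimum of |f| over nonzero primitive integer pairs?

translate: b→2 (≡-4 mod 6), so (3,-4,3)→(3,2,2)
flip: (3,2,2)→(2,-2,3)
translate: b→2 (≡-2 mod 4), so (2,-2,3)→(2,2,3)
reduced (well bottom): (2,2,3) with a≤c, −a<b≤a
well minimum |f| = |-2| = 2 (negative-definite)

2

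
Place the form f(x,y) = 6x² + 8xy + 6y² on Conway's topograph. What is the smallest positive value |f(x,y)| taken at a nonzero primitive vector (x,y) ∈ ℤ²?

translate: b→-4 (≡8 mod 12), so (6,8,6)→(6,-4,4)
flip: (6,-4,4)→(4,4,6)
reduced (well bottom): (4,4,6) with a≤c, −a<b≤a
well minimum = a = 4

4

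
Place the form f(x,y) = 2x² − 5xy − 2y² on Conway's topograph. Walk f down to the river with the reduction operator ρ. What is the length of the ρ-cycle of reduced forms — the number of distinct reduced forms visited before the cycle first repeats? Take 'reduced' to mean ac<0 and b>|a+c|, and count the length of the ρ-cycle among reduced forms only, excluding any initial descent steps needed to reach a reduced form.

D = 41, ⌊√D⌋ = 6
descent: ρ → (-2,5,2)  [lands on river]
river: ρ → (2,3,-4)
river: ρ → (-4,5,1)
river: ρ → (1,5,-4)
river: ρ → (-4,3,2)
river: ρ → (2,5,-2)
river: ρ → (-2,3,4)
river: ρ → (4,5,-1)
river: ρ → (-1,5,4)
river: ρ → (4,3,-2)
ρ-cycle length = 10 (tail of 1 descent step not counted)

10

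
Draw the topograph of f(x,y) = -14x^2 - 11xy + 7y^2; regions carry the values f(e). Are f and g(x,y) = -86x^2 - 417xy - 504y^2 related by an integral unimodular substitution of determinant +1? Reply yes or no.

D₁ = 513, D₂ = 513
river cycle of f (length 16): (7, 11, -14), (-14, 17, 4), (4, 15, -18), (-18, 21, 1), (1, 21, -18), (-18, 15, 4), (4, 17, -14), (-14, 11, 7), (7, 17, -8), (-8, 15, 9), … (6 more)
river cycle of g (length 16): (-14, 17, 4), (4, 15, -18), (-18, 21, 1), (1, 21, -18), (-18, 15, 4), (4, 17, -14), (-14, 11, 7), (7, 17, -8), (-8, 15, 9), (9, 21, -2), … (6 more)
cycles coincide ⇒ equivalent

yes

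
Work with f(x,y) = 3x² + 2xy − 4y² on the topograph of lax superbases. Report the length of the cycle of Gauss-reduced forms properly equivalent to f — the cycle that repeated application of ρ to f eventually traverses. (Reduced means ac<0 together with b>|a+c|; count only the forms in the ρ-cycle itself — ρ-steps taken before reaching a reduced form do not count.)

D = 52, ⌊√D⌋ = 7
river: ρ → (-4,6,1)
river: ρ → (1,6,-4)
river: ρ → (-4,2,3)
river: ρ → (3,4,-3)
river: ρ → (-3,2,4)
river: ρ → (4,6,-1)
river: ρ → (-1,6,4)
river: ρ → (4,2,-3)
river: ρ → (-3,4,3)
river: ρ → (3,2,-4)
ρ-cycle length = 10 (tail of 0 descent steps not counted)

10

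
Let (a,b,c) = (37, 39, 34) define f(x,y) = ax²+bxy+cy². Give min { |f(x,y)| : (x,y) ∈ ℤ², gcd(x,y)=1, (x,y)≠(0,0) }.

translate: b→-35 (≡39 mod 74), so (37,39,34)→(37,-35,32)
flip: (37,-35,32)→(32,35,37)
translate: b→-29 (≡35 mod 64), so (32,35,37)→(32,-29,34)
reduced (well bottom): (32,-29,34) with a≤c, −a<b≤a
well minimum = a = 32

32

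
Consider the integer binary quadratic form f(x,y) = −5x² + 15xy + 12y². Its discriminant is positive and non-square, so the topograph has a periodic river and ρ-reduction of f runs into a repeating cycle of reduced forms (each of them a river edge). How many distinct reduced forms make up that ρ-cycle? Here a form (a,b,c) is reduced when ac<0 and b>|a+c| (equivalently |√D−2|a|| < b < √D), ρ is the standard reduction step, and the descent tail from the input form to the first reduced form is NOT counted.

D = 465, ⌊√D⌋ = 21
river: ρ → (12,9,-8)
river: ρ → (-8,7,13)
river: ρ → (13,19,-2)
river: ρ → (-2,21,3)
river: ρ → (3,21,-2)
river: ρ → (-2,19,13)
river: ρ → (13,7,-8)
river: ρ → (-8,9,12)
river: ρ → (12,15,-5)
river: ρ → (-5,15,12)
ρ-cycle length = 10 (tail of 0 descent steps not counted)

10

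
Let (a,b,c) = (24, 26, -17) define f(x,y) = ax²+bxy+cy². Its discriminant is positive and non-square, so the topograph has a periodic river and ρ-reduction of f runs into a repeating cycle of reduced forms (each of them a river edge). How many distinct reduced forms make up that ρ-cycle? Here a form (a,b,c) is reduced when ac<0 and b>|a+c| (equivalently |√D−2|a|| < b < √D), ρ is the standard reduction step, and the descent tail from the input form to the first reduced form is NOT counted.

D = 2308, ⌊√D⌋ = 48
river: ρ → (-17,42,8)
river: ρ → (8,38,-27)
river: ρ → (-27,16,19)
river: ρ → (19,22,-24)
river: ρ → (-24,26,17)
river: ρ → (17,42,-8)
river: ρ → (-8,38,27)
river: ρ → (27,16,-19)
river: ρ → (-19,22,24)
river: ρ → (24,26,-17)
ρ-cycle length = 10 (tail of 0 descent steps not counted)

10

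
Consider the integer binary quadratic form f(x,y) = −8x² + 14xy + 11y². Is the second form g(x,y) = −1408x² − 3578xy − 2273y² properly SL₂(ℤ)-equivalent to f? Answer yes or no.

D₁ = 548, D₂ = 548
river cycle of f (length 18): (11, 8, -11), (-11, 14, 8), (8, 18, -7), (-7, 10, 16), (16, 22, -1), (-1, 22, 16), (16, 10, -7), (-7, 18, 8), (8, 14, -11), (-11, 8, 11), … (8 more)
river cycle of g (length 18): (-8, 14, 11), (11, 8, -11), (-11, 14, 8), (8, 18, -7), (-7, 10, 16), (16, 22, -1), (-1, 22, 16), (16, 10, -7), (-7, 18, 8), (8, 14, -11), … (8 more)
cycles coincide ⇒ equivalent

yes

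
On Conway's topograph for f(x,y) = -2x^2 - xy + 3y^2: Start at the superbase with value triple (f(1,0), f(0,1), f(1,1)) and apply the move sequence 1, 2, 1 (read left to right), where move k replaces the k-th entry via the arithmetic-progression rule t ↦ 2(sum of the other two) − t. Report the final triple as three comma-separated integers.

start (-2,3,0) = (f(1,0),f(0,1),f(1,1))
replace slot 1: 2·(3+0) − (-2) = 8 → (8,3,0)
replace slot 2: 2·(8+0) − 3 = 13 → (8,13,0)
replace slot 1: 2·(13+0) − 8 = 18 → (18,13,0)

18,13,0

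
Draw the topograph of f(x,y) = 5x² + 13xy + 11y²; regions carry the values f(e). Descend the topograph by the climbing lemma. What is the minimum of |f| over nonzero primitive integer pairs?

translate: b→3 (≡13 mod 10), so (5,13,11)→(5,3,3)
flip: (5,3,3)→(3,-3,5)
translate: b→3 (≡-3 mod 6), so (3,-3,5)→(3,3,5)
reduced (well bottom): (3,3,5) with a≤c, −a<b≤a
well minimum = a = 3

3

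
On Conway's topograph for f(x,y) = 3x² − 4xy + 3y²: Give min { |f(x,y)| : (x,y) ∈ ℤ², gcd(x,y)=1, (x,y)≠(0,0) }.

translate: b→2 (≡-4 mod 6), so (3,-4,3)→(3,2,2)
flip: (3,2,2)→(2,-2,3)
translate: b→2 (≡-2 mod 4), so (2,-2,3)→(2,2,3)
reduced (well bottom): (2,2,3) with a≤c, −a<b≤a
well minimum = a = 2

2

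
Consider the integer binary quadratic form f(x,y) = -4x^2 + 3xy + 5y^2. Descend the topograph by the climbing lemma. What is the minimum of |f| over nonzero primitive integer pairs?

river: ρ → (5,7,-2)
river: ρ → (-2,9,1)
river: ρ → (1,9,-2)
river: ρ → (-2,7,5)
river: ρ → (5,3,-4)
river: ρ → (-4,5,4)
river: ρ → (4,3,-5)
river: ρ → (-5,7,2)
river: ρ → (2,9,-1)
river: ρ → (-1,9,2)
river: ρ → (2,7,-5)
river: ρ → (-5,3,4)
river: ρ → (4,5,-4)
river: ρ → (-4,3,5)
closes: descent 0, river 14
min |a| on river = 1

1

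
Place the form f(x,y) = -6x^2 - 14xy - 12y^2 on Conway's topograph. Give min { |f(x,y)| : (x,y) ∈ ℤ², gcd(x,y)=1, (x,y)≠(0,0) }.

translate: b→2 (≡14 mod 12), so (6,14,12)→(6,2,4)
flip: (6,2,4)→(4,-2,6)
reduced (well bottom): (4,-2,6) with a≤c, −a<b≤a
well minimum |f| = |-4| = 4 (negative-definite)

4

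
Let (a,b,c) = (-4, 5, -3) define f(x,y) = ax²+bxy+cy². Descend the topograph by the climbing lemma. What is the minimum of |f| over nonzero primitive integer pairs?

translate: b→3 (≡-5 mod 8), so (4,-5,3)→(4,3,2)
flip: (4,3,2)→(2,-3,4)
translate: b→1 (≡-3 mod 4), so (2,-3,4)→(2,1,3)
reduced (well bottom): (2,1,3) with a≤c, −a<b≤a
well minimum |f| = |-2| = 2 (negative-definite)

2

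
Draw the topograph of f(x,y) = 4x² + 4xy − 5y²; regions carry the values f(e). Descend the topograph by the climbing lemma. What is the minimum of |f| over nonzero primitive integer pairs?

river: ρ → (-5,6,3)
river: ρ → (3,6,-5)
river: ρ → (-5,4,4)
river: ρ → (4,4,-5)
closes: descent 0, river 4
min |a| on river = 3

3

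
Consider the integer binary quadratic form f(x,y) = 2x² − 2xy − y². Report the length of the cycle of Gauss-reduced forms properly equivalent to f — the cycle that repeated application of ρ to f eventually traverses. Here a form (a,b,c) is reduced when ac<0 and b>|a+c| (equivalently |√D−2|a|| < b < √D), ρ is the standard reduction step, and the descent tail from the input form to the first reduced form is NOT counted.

D = 12, ⌊√D⌋ = 3
descent: ρ → (-1,2,2)  [lands on river]
river: ρ → (2,2,-1)
ρ-cycle length = 2 (tail of 1 descent step not counted)

2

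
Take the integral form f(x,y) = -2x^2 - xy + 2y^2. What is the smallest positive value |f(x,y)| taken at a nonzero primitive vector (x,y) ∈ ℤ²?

descent: ρ → (2,1,-2)  [lands on river]
river: ρ → (-2,3,1)
river: ρ → (1,3,-2)
river: ρ → (-2,1,2)
river: ρ → (2,3,-1)
river: ρ → (-1,3,2)
closes: descent 1, river 6
min |a| on river = 1

1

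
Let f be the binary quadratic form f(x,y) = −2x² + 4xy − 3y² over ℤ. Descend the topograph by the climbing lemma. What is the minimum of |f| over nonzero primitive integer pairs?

translate: b→0 (≡-4 mod 4), so (2,-4,3)→(2,0,1)
flip: (2,0,1)→(1,0,2)
reduced (well bottom): (1,0,2) with a≤c, −a<b≤a
well minimum |f| = |-1| = 1 (negative-definite)

1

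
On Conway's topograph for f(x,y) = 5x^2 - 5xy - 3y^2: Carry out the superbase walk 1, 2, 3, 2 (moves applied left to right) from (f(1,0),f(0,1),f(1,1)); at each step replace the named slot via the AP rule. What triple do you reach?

start (5,-3,-3) = (f(1,0),f(0,1),f(1,1))
replace slot 1: 2·((-3)+(-3)) − 5 = -17 → (-17,-3,-3)
replace slot 2: 2·((-17)+(-3)) − (-3) = -37 → (-17,-37,-3)
replace slot 3: 2·((-17)+(-37)) − (-3) = -105 → (-17,-37,-105)
replace slot 2: 2·((-17)+(-105)) − (-37) = -207 → (-17,-207,-105)

-17,-207,-105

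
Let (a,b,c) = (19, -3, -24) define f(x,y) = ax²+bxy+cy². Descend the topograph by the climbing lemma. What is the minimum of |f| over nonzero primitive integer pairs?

descent: ρ → (-24,3,19)
descent: ρ → (19,35,-8)  [lands on river]
river: ρ → (-8,29,31)
river: ρ → (31,33,-6)
river: ρ → (-6,39,13)
river: ρ → (13,39,-6)
river: ρ → (-6,33,31)
river: ρ → (31,29,-8)
river: ρ → (-8,35,19)
river: ρ → (19,41,-2)
river: ρ → (-2,39,39)
river: ρ → (39,39,-2)
river: ρ → (-2,41,19)
closes: descent 2, river 12
min |a| on river = 2

2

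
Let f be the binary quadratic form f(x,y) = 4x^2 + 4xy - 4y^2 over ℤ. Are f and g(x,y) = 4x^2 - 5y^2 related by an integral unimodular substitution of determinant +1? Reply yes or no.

D₁ = 80, D₂ = 80
river cycle of f (length 2): (-4, 4, 4), (4, 4, -4)
river cycle of g (length 2): (4, 8, -1), (-1, 8, 4)
cycles differ ⇒ inequivalent

no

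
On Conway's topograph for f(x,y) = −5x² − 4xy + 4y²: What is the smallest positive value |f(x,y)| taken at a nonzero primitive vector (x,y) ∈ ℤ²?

descent: ρ → (4,4,-5)  [lands on river]
river: ρ → (-5,6,3)
river: ρ → (3,6,-5)
river: ρ → (-5,4,4)
closes: descent 1, river 4
min |a| on river = 3

3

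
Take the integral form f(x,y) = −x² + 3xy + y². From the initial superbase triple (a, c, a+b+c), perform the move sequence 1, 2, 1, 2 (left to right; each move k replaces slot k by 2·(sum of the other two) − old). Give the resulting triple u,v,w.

start (-1,1,3) = (f(1,0),f(0,1),f(1,1))
replace slot 1: 2·(1+3) − (-1) = 9 → (9,1,3)
replace slot 2: 2·(9+3) − 1 = 23 → (9,23,3)
replace slot 1: 2·(23+3) − 9 = 43 → (43,23,3)
replace slot 2: 2·(43+3) − 23 = 69 → (43,69,3)

43,69,3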